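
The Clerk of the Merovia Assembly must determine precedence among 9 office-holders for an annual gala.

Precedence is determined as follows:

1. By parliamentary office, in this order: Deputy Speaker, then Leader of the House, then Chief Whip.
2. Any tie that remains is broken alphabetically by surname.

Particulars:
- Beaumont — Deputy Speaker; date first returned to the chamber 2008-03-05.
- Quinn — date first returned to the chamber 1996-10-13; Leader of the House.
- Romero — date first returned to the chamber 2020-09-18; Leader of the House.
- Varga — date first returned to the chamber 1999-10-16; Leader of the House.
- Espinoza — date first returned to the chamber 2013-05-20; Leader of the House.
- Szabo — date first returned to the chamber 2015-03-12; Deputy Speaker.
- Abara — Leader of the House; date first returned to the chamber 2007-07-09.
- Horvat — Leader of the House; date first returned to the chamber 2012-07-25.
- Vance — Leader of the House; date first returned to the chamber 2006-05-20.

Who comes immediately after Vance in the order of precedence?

Varga

By parliamentary office: Beaumont and Szabo (Deputy Speaker); then Abara, Espinoza, Horvat, Quinn, Romero, Vance and Varga (Leader of the House).
Among Beaumont and Szabo, alphabetically by surname: Beaumont before Szabo.
Among Abara, Espinoza, Horvat, Quinn, Romero, Vance and Varga, alphabetically by surname: Abara before Espinoza before Horvat before Quinn before Romero before Vance before Varga.
Order: Beaumont, Szabo, Abara, Espinoza, Horvat, Quinn, Romero, Vance, Varga.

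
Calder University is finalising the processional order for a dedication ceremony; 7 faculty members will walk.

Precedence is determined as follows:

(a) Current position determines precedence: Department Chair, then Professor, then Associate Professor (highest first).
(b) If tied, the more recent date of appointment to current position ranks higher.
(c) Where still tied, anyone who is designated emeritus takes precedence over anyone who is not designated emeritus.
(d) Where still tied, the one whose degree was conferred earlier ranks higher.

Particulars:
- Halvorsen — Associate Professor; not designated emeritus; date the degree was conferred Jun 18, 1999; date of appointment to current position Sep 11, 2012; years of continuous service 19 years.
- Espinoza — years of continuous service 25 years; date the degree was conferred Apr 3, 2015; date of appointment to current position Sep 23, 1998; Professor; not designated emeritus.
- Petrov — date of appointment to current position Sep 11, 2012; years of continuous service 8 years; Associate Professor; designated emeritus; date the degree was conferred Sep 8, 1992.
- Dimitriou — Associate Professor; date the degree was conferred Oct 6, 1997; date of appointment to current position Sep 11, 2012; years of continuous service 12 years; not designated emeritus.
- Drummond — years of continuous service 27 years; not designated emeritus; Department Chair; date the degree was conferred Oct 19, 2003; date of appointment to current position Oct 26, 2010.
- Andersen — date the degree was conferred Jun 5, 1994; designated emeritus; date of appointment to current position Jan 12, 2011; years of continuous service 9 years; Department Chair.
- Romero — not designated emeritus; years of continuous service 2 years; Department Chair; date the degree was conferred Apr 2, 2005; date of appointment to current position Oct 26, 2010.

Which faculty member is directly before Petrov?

By current position: Andersen, Drummond and Romero (Department Chair); then Espinoza (Professor); then Petrov, Dimitriou and Halvorsen (Associate Professor).
Among Andersen, Drummond and Romero, by date of appointment to current position (later first): Andersen (Jan 12, 2011) before Drummond and Romero (Oct 26, 2010).
Drummond and Romero are each not designated emeritus, so the next rule applies.
Among Drummond and Romero, by date the degree was conferred (earlier first): Drummond (Oct 19, 2003) before Romero (Apr 2, 2005).
Petrov, Dimitriou and Halvorsen all have date of appointment to current position Sep 11, 2012, so the next rule applies.
Among Petrov, Dimitriou and Halvorsen, designated emeritus before not designated emeritus: Petrov (designated emeritus) before Dimitriou and Halvorsen (not designated emeritus).
Among Dimitriou and Halvorsen, by date the degree was conferred (earlier first): Dimitriou (Oct 6, 1997) before Halvorsen (Jun 18, 1999).
Order: Andersen, Drummond, Romero, Espinoza, Petrov, Dimitriou, Halvorsen.

Espinoza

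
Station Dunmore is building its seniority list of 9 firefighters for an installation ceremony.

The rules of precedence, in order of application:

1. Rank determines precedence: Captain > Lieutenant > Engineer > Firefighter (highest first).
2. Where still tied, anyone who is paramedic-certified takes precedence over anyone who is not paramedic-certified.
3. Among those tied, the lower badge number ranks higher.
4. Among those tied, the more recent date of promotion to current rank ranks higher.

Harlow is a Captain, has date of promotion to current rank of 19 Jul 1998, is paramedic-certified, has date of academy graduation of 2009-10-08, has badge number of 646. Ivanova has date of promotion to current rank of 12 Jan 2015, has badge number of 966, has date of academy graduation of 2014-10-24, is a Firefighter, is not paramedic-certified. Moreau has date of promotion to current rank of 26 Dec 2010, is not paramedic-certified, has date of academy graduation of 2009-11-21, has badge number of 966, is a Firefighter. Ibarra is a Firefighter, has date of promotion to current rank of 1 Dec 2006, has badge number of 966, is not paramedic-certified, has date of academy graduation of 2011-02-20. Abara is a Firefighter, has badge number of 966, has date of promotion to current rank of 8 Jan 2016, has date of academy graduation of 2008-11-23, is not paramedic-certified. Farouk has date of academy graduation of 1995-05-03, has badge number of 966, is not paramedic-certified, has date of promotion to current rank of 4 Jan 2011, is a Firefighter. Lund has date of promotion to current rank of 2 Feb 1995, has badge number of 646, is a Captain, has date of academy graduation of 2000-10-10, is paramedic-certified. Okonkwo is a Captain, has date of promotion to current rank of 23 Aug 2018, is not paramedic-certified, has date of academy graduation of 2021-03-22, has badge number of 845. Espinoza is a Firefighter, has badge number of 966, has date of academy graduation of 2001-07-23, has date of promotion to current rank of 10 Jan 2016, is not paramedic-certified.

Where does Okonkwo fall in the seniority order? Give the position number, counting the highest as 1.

3

By rank: Harlow, Lund and Okonkwo (Captain); then Espinoza, Abara, Ivanova, Farouk, Moreau and Ibarra (Firefighter).
Among Harlow, Lund and Okonkwo, paramedic-certified before not paramedic-certified: Harlow and Lund (paramedic-certified) before Okonkwo (not paramedic-certified).
Harlow and Lund both have badge number 646, so the next rule applies.
Among Harlow and Lund, by date of promotion to current rank (later first): Harlow (19 Jul 1998) before Lund (2 Feb 1995).
Espinoza, Abara, Ivanova, Farouk, Moreau and Ibarra are each not paramedic-certified, so the next rule applies.
Espinoza, Abara, Ivanova, Farouk, Moreau and Ibarra all have badge number 966, so the next rule applies.
Among Espinoza, Abara, Ivanova, Farouk, Moreau and Ibarra, by date of promotion to current rank (later first): Espinoza (10 Jan 2016) before Abara (8 Jan 2016) before Ivanova (12 Jan 2015) before Farouk (4 Jan 2011) before Moreau (26 Dec 2010) before Ibarra (1 Dec 2006).
Order: Harlow, Lund, Okonkwo, Espinoza, Abara, Ivanova, Farouk, Moreau, Ibarra. So position 3.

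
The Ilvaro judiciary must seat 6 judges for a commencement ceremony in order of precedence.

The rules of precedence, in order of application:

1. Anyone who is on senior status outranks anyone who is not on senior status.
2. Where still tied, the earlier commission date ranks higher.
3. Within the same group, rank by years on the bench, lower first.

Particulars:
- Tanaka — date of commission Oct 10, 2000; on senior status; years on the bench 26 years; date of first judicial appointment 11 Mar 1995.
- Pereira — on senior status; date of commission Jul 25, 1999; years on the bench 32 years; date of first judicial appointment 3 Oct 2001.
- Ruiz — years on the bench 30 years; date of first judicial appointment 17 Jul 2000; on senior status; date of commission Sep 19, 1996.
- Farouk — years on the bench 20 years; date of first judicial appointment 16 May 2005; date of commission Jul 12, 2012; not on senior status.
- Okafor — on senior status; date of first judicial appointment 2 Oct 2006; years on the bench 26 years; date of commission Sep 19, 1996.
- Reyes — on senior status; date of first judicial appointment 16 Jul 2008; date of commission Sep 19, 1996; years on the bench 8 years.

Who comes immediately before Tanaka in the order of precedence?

Pereira

By the first rule: Reyes, Okafor, Ruiz, Pereira and Tanaka (each on senior status); then Farouk (not on senior status).
Among Reyes, Okafor, Ruiz, Pereira and Tanaka, by date of commission (earlier first): Reyes, Okafor and Ruiz (Sep 19, 1996) before Pereira (Jul 25, 1999) before Tanaka (Oct 10, 2000).
Among Reyes, Okafor and Ruiz, by years on the bench (lower first): Reyes (8 years) before Okafor (26 years) before Ruiz (30 years).
Order: Reyes, Okafor, Ruiz, Pereira, Tanaka, Farouk.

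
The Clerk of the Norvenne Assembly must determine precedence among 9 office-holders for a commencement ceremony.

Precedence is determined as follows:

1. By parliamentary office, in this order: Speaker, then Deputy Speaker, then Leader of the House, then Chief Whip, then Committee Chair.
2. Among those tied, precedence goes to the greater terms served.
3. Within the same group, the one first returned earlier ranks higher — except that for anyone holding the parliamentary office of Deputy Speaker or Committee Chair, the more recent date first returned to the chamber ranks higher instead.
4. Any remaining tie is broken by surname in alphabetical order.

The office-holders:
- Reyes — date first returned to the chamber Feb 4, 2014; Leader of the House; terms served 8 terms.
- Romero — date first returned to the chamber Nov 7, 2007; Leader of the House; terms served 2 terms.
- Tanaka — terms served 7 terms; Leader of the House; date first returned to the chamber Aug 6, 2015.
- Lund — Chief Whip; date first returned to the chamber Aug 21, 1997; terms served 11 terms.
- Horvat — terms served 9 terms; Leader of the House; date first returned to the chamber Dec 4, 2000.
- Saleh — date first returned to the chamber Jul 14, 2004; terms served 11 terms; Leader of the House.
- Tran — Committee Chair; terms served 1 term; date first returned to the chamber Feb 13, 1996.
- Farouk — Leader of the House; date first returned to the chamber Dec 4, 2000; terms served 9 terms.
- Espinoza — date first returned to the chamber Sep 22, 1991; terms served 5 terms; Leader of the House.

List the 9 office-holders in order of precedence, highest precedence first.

Saleh, Farouk, Horvat, Reyes, Tanaka, Espinoza, Romero, Lund, Tran

By parliamentary office: Saleh, Farouk, Horvat, Reyes, Tanaka, Espinoza and Romero (Leader of the House); then Lund (Chief Whip); then Tran (Committee Chair).
Among Saleh, Farouk, Horvat, Reyes, Tanaka, Espinoza and Romero, by terms served (higher first): Saleh (11 terms) before Farouk and Horvat (9 terms) before Reyes (8 terms) before Tanaka (7 terms) before Espinoza (5 terms) before Romero (2 terms).
Farouk and Horvat both have date first returned to the chamber Dec 4, 2000, so the next rule applies.
Among Farouk and Horvat, alphabetically by surname: Farouk before Horvat.
Full order: Saleh, Farouk, Horvat, Reyes, Tanaka, Espinoza, Romero, Lund, Tran.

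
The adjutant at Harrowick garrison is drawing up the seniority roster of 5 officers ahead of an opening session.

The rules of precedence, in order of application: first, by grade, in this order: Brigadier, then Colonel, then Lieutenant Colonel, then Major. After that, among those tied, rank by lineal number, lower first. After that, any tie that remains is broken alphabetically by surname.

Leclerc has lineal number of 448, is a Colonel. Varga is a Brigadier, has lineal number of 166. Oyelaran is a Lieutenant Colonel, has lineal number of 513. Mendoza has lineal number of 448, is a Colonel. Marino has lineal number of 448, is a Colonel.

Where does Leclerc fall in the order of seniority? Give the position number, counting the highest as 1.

2

By grade: Varga (Brigadier); then Leclerc, Marino and Mendoza (Colonel); then Oyelaran (Lieutenant Colonel).
Leclerc, Marino and Mendoza all have lineal number 448, so the next rule applies.
Among Leclerc, Marino and Mendoza, alphabetically by surname: Leclerc before Marino before Mendoza.
Order: Varga, Leclerc, Marino, Mendoza, Oyelaran. So position 2.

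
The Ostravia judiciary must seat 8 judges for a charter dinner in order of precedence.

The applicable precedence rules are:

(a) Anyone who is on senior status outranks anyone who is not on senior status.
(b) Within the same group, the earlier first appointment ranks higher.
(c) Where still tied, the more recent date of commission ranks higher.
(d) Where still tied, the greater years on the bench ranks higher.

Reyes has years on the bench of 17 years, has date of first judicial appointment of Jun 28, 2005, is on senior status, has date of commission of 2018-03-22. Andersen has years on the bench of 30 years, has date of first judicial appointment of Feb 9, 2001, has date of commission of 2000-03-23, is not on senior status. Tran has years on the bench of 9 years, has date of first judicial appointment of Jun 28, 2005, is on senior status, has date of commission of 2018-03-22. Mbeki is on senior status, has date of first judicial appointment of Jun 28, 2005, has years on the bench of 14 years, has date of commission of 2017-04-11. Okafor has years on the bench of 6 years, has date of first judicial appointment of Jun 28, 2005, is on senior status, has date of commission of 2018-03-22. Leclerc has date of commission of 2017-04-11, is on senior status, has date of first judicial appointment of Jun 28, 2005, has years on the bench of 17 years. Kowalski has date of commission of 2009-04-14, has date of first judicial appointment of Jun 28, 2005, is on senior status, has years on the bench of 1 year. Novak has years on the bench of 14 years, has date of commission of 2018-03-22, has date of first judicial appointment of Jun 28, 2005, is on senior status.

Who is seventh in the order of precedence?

By the first rule: Reyes, Novak, Tran, Okafor, Leclerc, Mbeki and Kowalski (each on senior status); then Andersen (not on senior status).
Reyes, Novak, Tran, Okafor, Leclerc, Mbeki and Kowalski all have date of first judicial appointment Jun 28, 2005, so the next rule applies.
Among Reyes, Novak, Tran, Okafor, Leclerc, Mbeki and Kowalski, by date of commission (later first): Reyes, Novak, Tran and Okafor (2018-03-22) before Leclerc and Mbeki (2017-04-11) before Kowalski (2009-04-14).
Among Reyes, Novak, Tran and Okafor, by years on the bench (higher first): Reyes (17 years) before Novak (14 years) before Tran (9 years) before Okafor (6 years).
Among Leclerc and Mbeki, by years on the bench (higher first): Leclerc (17 years) before Mbeki (14 years).
Order: Reyes, Novak, Tran, Okafor, Leclerc, Mbeki, Kowalski, Andersen.

Kowalski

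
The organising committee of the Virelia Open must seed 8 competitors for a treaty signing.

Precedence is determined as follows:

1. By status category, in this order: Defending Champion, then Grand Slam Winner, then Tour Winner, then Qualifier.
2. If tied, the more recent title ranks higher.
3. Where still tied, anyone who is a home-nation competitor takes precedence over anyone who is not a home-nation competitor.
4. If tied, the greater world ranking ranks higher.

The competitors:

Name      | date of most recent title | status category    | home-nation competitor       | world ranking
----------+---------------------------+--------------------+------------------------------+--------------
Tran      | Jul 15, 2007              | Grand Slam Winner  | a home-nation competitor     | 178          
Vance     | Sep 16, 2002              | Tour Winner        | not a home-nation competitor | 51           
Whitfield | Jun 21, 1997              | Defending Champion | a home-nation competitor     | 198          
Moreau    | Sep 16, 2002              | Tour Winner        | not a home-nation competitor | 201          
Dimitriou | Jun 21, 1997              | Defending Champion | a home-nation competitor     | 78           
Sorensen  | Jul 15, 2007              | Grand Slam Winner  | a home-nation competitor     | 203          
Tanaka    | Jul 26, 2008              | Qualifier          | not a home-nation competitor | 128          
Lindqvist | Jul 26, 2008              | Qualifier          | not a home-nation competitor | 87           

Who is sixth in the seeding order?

Vance

By status category: Whitfield and Dimitriou (Defending Champion); then Sorensen and Tran (Grand Slam Winner); then Moreau and Vance (Tour Winner); then Tanaka and Lindqvist (Qualifier).
Whitfield and Dimitriou both have date of most recent title Jun 21, 1997, so the next rule applies.
Whitfield and Dimitriou are each a home-nation competitor, so the next rule applies.
Among Whitfield and Dimitriou, by world ranking (higher first): Whitfield (198) before Dimitriou (78).
Sorensen and Tran both have date of most recent title Jul 15, 2007, so the next rule applies.
Sorensen and Tran are each a home-nation competitor, so the next rule applies.
Among Sorensen and Tran, by world ranking (higher first): Sorensen (203) before Tran (178).
Moreau and Vance both have date of most recent title Sep 16, 2002, so the next rule applies.
Moreau and Vance are each not a home-nation competitor, so the next rule applies.
Among Moreau and Vance, by world ranking (higher first): Moreau (201) before Vance (51).
Tanaka and Lindqvist both have date of most recent title Jul 26, 2008, so the next rule applies.
Tanaka and Lindqvist are each not a home-nation competitor, so the next rule applies.
Among Tanaka and Lindqvist, by world ranking (higher first): Tanaka (128) before Lindqvist (87).
Order: Whitfield, Dimitriou, Sorensen, Tran, Moreau, Vance, Tanaka, Lindqvist.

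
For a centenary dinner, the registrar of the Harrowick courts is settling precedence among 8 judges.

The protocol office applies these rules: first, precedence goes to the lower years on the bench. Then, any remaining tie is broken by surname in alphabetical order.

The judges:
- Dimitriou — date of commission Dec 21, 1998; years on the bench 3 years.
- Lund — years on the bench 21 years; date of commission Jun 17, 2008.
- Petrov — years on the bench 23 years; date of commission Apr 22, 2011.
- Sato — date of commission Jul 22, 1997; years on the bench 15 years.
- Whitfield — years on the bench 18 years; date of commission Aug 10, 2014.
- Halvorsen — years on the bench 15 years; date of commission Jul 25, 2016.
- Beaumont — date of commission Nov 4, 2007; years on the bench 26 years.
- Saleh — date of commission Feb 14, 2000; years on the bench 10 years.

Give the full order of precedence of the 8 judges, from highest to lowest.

Dimitriou, Saleh, Halvorsen, Sato, Whitfield, Lund, Petrov, Beaumont

By years on the bench (lower first): Dimitriou (3 years); then Saleh (10 years); then Halvorsen and Sato (both 15 years); then Whitfield (18 years); then Lund (21 years); then Petrov (23 years); then Beaumont (26 years).
Among Halvorsen and Sato, alphabetically by surname: Halvorsen before Sato.
Full order: Dimitriou, Saleh, Halvorsen, Sato, Whitfield, Lund, Petrov, Beaumont.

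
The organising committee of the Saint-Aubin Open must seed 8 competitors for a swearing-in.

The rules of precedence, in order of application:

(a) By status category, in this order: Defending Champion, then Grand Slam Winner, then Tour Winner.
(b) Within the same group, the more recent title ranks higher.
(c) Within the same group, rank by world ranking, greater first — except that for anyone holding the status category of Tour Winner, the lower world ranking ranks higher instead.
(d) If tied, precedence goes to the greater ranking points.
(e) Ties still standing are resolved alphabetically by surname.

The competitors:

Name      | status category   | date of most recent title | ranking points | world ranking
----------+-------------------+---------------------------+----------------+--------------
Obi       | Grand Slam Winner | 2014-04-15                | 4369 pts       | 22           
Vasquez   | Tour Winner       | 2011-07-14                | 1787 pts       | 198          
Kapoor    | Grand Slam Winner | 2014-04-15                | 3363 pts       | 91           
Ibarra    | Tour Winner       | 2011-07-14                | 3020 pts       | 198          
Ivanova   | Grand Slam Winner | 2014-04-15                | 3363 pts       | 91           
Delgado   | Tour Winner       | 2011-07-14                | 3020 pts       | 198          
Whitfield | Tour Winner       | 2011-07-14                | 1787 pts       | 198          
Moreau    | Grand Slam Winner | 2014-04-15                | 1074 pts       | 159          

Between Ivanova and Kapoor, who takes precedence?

By status category: Moreau, Ivanova, Kapoor and Obi (Grand Slam Winner); then Delgado, Ibarra, Vasquez and Whitfield (Tour Winner).
Moreau, Ivanova, Kapoor and Obi all have date of most recent title 2014-04-15, so the next rule applies.
Among Moreau, Ivanova, Kapoor and Obi, by world ranking (higher first): Moreau (159) before Ivanova and Kapoor (91) before Obi (22).
Ivanova and Kapoor both have ranking points 3363 pts, so the next rule applies.
Among Ivanova and Kapoor, alphabetically by surname: Ivanova before Kapoor.
Delgado, Ibarra, Vasquez and Whitfield all have date of most recent title 2011-07-14, so the next rule applies.
Delgado, Ibarra, Vasquez and Whitfield all have world ranking 198, so the next rule applies.
Among Delgado, Ibarra, Vasquez and Whitfield, by ranking points (higher first): Delgado and Ibarra (3020 pts) before Vasquez and Whitfield (1787 pts).
Among Delgado and Ibarra, alphabetically by surname: Delgado before Ibarra.
Among Vasquez and Whitfield, alphabetically by surname: Vasquez before Whitfield.
So Ivanova takes precedence.

Ivanova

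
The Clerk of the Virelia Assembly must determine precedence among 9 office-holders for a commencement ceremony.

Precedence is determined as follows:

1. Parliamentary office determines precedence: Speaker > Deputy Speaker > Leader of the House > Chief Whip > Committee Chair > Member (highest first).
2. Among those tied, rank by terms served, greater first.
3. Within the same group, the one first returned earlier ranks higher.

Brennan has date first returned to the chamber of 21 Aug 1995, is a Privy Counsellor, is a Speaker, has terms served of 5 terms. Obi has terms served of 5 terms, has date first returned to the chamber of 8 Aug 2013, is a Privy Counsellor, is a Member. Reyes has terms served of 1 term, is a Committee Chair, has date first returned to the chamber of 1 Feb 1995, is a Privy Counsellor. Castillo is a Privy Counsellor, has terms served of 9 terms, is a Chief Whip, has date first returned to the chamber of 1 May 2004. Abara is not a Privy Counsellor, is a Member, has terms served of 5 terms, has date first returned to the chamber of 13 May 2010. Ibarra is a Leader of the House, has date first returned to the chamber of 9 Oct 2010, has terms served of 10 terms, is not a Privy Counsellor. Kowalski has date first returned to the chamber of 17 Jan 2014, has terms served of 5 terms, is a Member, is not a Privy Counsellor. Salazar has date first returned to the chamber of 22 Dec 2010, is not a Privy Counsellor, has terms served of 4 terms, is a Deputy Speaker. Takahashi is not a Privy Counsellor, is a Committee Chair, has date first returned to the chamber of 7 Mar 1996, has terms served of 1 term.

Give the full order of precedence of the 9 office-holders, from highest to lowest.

Brennan, Salazar, Ibarra, Castillo, Reyes, Takahashi, Abara, Obi, Kowalski

By parliamentary office: Brennan (Speaker); then Salazar (Deputy Speaker); then Ibarra (Leader of the House); then Castillo (Chief Whip); then Reyes and Takahashi (Committee Chair); then Abara, Obi and Kowalski (Member).
Reyes and Takahashi both have terms served 1 term, so the next rule applies.
Among Reyes and Takahashi, by date first returned to the chamber (earlier first): Reyes (1 Feb 1995) before Takahashi (7 Mar 1996).
Abara, Obi and Kowalski all have terms served 5 terms, so the next rule applies.
Among Abara, Obi and Kowalski, by date first returned to the chamber (earlier first): Abara (13 May 2010) before Obi (8 Aug 2013) before Kowalski (17 Jan 2014).
Full order: Brennan, Salazar, Ibarra, Castillo, Reyes, Takahashi, Abara, Obi, Kowalski.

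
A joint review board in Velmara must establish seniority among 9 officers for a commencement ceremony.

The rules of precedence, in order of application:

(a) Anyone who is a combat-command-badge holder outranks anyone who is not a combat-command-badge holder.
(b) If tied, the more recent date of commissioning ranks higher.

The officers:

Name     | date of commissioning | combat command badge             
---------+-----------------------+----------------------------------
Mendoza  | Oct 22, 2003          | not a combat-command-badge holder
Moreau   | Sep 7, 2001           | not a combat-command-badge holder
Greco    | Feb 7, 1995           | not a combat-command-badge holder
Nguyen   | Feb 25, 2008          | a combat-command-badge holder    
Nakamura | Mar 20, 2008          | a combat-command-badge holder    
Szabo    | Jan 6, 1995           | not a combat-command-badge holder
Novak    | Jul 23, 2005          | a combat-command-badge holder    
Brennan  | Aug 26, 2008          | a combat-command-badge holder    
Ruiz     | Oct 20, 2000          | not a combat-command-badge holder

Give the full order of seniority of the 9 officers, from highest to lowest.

Brennan, Nakamura, Nguyen, Novak, Mendoza, Moreau, Ruiz, Greco, Szabo

By the first rule: Brennan, Nakamura, Nguyen and Novak (each a combat-command-badge holder); then Mendoza, Moreau, Ruiz, Greco and Szabo (each not a combat-command-badge holder).
Among Brennan, Nakamura, Nguyen and Novak, by date of commissioning (later first): Brennan (Aug 26, 2008) before Nakamura (Mar 20, 2008) before Nguyen (Feb 25, 2008) before Novak (Jul 23, 2005).
Among Mendoza, Moreau, Ruiz, Greco and Szabo, by date of commissioning (later first): Mendoza (Oct 22, 2003) before Moreau (Sep 7, 2001) before Ruiz (Oct 20, 2000) before Greco (Feb 7, 1995) before Szabo (Jan 6, 1995).
Full order: Brennan, Nakamura, Nguyen, Novak, Mendoza, Moreau, Ruiz, Greco, Szabo.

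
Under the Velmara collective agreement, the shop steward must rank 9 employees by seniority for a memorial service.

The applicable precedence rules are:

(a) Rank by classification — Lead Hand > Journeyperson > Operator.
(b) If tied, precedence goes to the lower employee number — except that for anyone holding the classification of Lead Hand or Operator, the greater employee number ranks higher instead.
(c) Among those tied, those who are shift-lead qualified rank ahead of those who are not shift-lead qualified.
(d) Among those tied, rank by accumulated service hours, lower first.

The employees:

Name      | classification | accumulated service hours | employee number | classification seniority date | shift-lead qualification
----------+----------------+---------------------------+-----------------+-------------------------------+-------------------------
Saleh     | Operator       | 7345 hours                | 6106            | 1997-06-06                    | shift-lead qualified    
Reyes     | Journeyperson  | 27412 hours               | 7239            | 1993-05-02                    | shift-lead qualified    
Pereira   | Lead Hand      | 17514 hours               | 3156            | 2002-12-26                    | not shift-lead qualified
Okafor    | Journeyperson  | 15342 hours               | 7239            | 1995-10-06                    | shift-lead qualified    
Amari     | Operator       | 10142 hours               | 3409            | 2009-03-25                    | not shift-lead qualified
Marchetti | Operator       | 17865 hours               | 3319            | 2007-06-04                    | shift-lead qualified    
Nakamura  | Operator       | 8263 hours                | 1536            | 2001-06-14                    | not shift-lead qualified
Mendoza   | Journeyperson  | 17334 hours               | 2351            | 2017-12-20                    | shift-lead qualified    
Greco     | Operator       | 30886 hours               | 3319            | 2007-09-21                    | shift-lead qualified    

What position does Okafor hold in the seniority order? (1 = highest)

3

By classification: Pereira (Lead Hand); then Mendoza, Okafor and Reyes (Journeyperson); then Saleh, Amari, Marchetti, Greco and Nakamura (Operator).
Among Mendoza, Okafor and Reyes, by employee number (lower first): Mendoza (2351) before Okafor and Reyes (7239).
Okafor and Reyes are each shift-lead qualified, so the next rule applies.
Among Okafor and Reyes, by accumulated service hours (lower first): Okafor (15342 hours) before Reyes (27412 hours).
Among Saleh, Amari, Marchetti, Greco and Nakamura, by employee number (higher first) (reversed rule for this group): Saleh (6106) before Amari (3409) before Marchetti and Greco (3319) before Nakamura (1536).
Marchetti and Greco are each shift-lead qualified, so the next rule applies.
Among Marchetti and Greco, by accumulated service hours (lower first): Marchetti (17865 hours) before Greco (30886 hours).
Order: Pereira, Mendoza, Okafor, Reyes, Saleh, Amari, Marchetti, Greco, Nakamura. So position 3.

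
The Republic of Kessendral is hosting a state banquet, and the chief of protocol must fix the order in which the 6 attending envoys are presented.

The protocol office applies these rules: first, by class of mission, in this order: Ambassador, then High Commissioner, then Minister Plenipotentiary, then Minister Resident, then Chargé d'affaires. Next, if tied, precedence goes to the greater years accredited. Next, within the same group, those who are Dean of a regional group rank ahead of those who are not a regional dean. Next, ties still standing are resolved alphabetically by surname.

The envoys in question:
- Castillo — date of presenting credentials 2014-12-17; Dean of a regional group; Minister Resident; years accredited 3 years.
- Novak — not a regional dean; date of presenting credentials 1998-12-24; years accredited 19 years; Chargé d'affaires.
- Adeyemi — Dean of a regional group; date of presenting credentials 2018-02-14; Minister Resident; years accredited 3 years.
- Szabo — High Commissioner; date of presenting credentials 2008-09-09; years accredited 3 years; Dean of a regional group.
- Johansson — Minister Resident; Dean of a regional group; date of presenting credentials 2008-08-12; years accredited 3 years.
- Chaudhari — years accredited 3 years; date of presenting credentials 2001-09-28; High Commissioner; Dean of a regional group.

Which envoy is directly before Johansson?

Castillo

By class of mission: Chaudhari and Szabo (High Commissioner); then Adeyemi, Castillo and Johansson (Minister Resident); then Novak (Chargé d'affaires).
Chaudhari and Szabo both have years accredited 3 years, so the next rule applies.
Chaudhari and Szabo are each Dean of a regional group, so the next rule applies.
Among Chaudhari and Szabo, alphabetically by surname: Chaudhari before Szabo.
Adeyemi, Castillo and Johansson all have years accredited 3 years, so the next rule applies.
Adeyemi, Castillo and Johansson are each Dean of a regional group, so the next rule applies.
Among Adeyemi, Castillo and Johansson, alphabetically by surname: Adeyemi before Castillo before Johansson.
Order: Chaudhari, Szabo, Adeyemi, Castillo, Johansson, Novak.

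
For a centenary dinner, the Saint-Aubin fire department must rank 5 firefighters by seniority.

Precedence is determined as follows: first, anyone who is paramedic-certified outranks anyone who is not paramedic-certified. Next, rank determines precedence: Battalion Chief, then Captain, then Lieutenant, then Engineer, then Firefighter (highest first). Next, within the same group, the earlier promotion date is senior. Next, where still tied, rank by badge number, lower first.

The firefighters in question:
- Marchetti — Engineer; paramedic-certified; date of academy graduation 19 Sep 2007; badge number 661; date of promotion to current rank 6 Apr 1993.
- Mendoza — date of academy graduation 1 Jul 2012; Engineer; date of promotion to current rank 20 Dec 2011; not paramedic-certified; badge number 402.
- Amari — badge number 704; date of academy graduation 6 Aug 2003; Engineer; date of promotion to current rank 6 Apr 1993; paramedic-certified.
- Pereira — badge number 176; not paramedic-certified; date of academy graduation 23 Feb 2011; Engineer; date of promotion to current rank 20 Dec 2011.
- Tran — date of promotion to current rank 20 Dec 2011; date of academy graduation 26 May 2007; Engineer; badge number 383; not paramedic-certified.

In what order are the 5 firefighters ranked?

By the first rule: Marchetti and Amari (both paramedic-certified); then Pereira, Tran and Mendoza (each not paramedic-certified).
Marchetti and Amari are each Engineer, so the next rule applies.
Marchetti and Amari both have date of promotion to current rank 6 Apr 1993, so the next rule applies.
Among Marchetti and Amari, by badge number (lower first): Marchetti (661) before Amari (704).
Pereira, Tran and Mendoza are each Engineer, so the next rule applies.
Pereira, Tran and Mendoza all have date of promotion to current rank 20 Dec 2011, so the next rule applies.
Among Pereira, Tran and Mendoza, by badge number (lower first): Pereira (176) before Tran (383) before Mendoza (402).
Full order: Marchetti, Amari, Pereira, Tran, Mendoza.

Marchetti, Amari, Pereira, Tran, Mendoza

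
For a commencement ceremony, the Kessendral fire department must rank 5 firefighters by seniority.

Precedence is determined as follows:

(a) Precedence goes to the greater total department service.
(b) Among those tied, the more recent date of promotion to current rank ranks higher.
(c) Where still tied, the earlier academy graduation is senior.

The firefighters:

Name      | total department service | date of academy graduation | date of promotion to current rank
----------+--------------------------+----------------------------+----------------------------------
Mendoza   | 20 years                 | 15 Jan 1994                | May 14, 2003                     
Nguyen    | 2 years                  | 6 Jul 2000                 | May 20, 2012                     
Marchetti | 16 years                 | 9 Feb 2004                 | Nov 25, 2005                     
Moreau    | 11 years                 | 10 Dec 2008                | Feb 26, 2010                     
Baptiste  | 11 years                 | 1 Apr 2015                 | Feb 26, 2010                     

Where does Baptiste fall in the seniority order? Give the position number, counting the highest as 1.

By total department service (higher first): Mendoza (20 years); then Marchetti (16 years); then Moreau and Baptiste (both 11 years); then Nguyen (2 years).
Moreau and Baptiste both have date of promotion to current rank Feb 26, 2010, so the next rule applies.
Among Moreau and Baptiste, by date of academy graduation (earlier first): Moreau (10 Dec 2008) before Baptiste (1 Apr 2015).
Order: Mendoza, Marchetti, Moreau, Baptiste, Nguyen. So position 4.

4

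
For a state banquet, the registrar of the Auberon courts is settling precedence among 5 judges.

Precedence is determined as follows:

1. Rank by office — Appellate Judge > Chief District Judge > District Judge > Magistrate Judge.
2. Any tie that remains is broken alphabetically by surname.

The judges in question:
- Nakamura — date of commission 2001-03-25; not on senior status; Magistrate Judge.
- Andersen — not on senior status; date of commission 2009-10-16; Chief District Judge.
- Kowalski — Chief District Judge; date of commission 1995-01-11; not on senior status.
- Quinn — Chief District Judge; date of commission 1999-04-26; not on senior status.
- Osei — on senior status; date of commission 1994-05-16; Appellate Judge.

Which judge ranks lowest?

By office: Osei (Appellate Judge); then Andersen, Kowalski and Quinn (Chief District Judge); then Nakamura (Magistrate Judge).
Among Andersen, Kowalski and Quinn, alphabetically by surname: Andersen before Kowalski before Quinn.
Order: Osei, Andersen, Kowalski, Quinn, Nakamura.

Nakamura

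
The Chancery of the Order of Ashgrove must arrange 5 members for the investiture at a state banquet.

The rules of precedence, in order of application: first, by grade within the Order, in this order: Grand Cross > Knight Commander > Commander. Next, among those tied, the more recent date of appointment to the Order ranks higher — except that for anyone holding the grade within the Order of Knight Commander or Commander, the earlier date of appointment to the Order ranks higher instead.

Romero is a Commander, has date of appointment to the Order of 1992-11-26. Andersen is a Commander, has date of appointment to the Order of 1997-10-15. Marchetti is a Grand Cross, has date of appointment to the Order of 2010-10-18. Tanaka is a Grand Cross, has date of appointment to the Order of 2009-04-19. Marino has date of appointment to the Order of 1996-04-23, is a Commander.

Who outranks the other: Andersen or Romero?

Romero

By grade within the Order: Marchetti and Tanaka (Grand Cross); then Romero, Marino and Andersen (Commander).
Among Marchetti and Tanaka, by date of appointment to the Order (later first): Marchetti (2010-10-18) before Tanaka (2009-04-19).
Among Romero, Marino and Andersen, by date of appointment to the Order (earlier first) (reversed rule for this group): Romero (1992-11-26) before Marino (1996-04-23) before Andersen (1997-10-15).
So Romero takes precedence.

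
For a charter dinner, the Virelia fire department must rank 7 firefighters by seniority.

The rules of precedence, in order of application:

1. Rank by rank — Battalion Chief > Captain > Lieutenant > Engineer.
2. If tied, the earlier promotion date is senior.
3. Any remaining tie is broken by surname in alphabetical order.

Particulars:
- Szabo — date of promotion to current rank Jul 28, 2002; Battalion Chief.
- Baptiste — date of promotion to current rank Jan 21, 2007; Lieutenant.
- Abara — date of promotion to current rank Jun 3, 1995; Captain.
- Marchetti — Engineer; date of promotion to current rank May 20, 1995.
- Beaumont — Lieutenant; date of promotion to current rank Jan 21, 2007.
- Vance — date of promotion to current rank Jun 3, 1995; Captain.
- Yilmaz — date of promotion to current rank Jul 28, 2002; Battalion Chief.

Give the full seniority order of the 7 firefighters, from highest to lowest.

By rank: Szabo and Yilmaz (Battalion Chief); then Abara and Vance (Captain); then Baptiste and Beaumont (Lieutenant); then Marchetti (Engineer).
Szabo and Yilmaz both have date of promotion to current rank Jul 28, 2002, so the next rule applies.
Among Szabo and Yilmaz, alphabetically by surname: Szabo before Yilmaz.
Abara and Vance both have date of promotion to current rank Jun 3, 1995, so the next rule applies.
Among Abara and Vance, alphabetically by surname: Abara before Vance.
Baptiste and Beaumont both have date of promotion to current rank Jan 21, 2007, so the next rule applies.
Among Baptiste and Beaumont, alphabetically by surname: Baptiste before Beaumont.
Full order: Szabo, Yilmaz, Abara, Vance, Baptiste, Beaumont, Marchetti.

Szabo, Yilmaz, Abara, Vance, Baptiste, Beaumont, Marchetti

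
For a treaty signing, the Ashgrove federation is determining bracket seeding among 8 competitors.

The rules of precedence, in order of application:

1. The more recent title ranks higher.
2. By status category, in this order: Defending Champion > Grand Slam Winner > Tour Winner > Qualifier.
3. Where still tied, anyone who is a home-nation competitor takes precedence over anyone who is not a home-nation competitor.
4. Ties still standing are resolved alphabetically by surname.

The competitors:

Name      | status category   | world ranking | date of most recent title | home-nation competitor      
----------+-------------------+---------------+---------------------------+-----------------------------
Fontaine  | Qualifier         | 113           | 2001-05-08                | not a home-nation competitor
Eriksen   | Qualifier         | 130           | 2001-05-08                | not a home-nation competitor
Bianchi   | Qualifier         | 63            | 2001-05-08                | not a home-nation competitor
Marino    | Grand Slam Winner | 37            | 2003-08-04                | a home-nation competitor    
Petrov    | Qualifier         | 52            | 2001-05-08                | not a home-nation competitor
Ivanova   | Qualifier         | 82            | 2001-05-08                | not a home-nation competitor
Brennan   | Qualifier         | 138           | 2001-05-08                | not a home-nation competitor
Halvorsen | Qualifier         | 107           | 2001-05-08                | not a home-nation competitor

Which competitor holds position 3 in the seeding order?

By date of most recent title (later first): Marino (2003-08-04); then Bianchi, Brennan, Eriksen, Fontaine, Halvorsen, Ivanova and Petrov (each 2001-05-08).
Bianchi, Brennan, Eriksen, Fontaine, Halvorsen, Ivanova and Petrov are each Qualifier, so the next rule applies.
Bianchi, Brennan, Eriksen, Fontaine, Halvorsen, Ivanova and Petrov are each not a home-nation competitor, so the next rule applies.
Among Bianchi, Brennan, Eriksen, Fontaine, Halvorsen, Ivanova and Petrov, alphabetically by surname: Bianchi before Brennan before Eriksen before Fontaine before Halvorsen before Ivanova before Petrov.
Order: Marino, Bianchi, Brennan, Eriksen, Fontaine, Halvorsen, Ivanova, Petrov.

Brennan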